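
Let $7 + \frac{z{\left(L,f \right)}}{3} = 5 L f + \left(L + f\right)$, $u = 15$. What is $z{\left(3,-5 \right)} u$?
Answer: $-3780$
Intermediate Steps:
$z{\left(L,f \right)} = -21 + 3 L + 3 f + 15 L f$ ($z{\left(L,f \right)} = -21 + 3 \left(5 L f + \left(L + f\right)\right) = -21 + 3 \left(L + f + 5 L f\right) = -21 + \left(3 L + 3 f + 15 L f\right) = -21 + 3 L + 3 f + 15 L f$)
$z{\left(3,-5 \right)} u = \left(-21 + 3 \cdot 3 + 3 \left(-5\right) + 15 \cdot 3 \left(-5\right)\right) 15 = \left(-21 + 9 - 15 - 225\right) 15 = \left(-252\right) 15 = -3780$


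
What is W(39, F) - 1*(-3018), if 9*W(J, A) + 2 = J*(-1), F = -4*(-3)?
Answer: 27121/9 ≈ 3013.4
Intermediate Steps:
F = 12
W(J, A) = -2/9 - J/9 (W(J, A) = -2/9 + (J*(-1))/9 = -2/9 + (-J)/9 = -2/9 - J/9)
W(39, F) - 1*(-3018) = (-2/9 - 1/9*39) - 1*(-3018) = (-2/9 - 13/3) + 3018 = -41/9 + 3018 = 27121/9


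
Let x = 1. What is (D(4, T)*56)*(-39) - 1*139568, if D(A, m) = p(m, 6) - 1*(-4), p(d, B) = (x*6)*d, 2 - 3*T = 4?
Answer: -139568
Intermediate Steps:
T = -⅔ (T = ⅔ - ⅓*4 = ⅔ - 4/3 = -⅔ ≈ -0.66667)
p(d, B) = 6*d (p(d, B) = (1*6)*d = 6*d)
D(A, m) = 4 + 6*m (D(A, m) = 6*m - 1*(-4) = 6*m + 4 = 4 + 6*m)
(D(4, T)*56)*(-39) - 1*139568 = ((4 + 6*(-⅔))*56)*(-39) - 1*139568 = ((4 - 4)*56)*(-39) - 139568 = (0*56)*(-39) - 139568 = 0*(-39) - 139568 = 0 - 139568 = -139568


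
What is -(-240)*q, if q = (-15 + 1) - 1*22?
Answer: -8640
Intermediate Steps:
q = -36 (q = -14 - 22 = -36)
-(-240)*q = -(-240)*(-36) = -1*8640 = -8640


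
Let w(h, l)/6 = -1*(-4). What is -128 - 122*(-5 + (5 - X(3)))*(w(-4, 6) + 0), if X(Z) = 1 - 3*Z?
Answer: -23552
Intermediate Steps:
w(h, l) = 24 (w(h, l) = 6*(-1*(-4)) = 6*4 = 24)
-128 - 122*(-5 + (5 - X(3)))*(w(-4, 6) + 0) = -128 - 122*(-5 + (5 - (1 - 3*3)))*(24 + 0) = -128 - 122*(-5 + (5 - (1 - 9)))*24 = -128 - 122*(-5 + (5 - 1*(-8)))*24 = -128 - 122*(-5 + (5 + 8))*24 = -128 - 122*(-5 + 13)*24 = -128 - 976*24 = -128 - 122*192 = -128 - 23424 = -23552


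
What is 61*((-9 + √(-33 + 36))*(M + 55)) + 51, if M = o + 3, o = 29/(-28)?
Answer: -874227/28 + 97295*√3/28 ≈ -25204.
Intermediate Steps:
o = -29/28 (o = 29*(-1/28) = -29/28 ≈ -1.0357)
M = 55/28 (M = -29/28 + 3 = 55/28 ≈ 1.9643)
61*((-9 + √(-33 + 36))*(M + 55)) + 51 = 61*((-9 + √(-33 + 36))*(55/28 + 55)) + 51 = 61*((-9 + √3)*(1595/28)) + 51 = 61*(-14355/28 + 1595*√3/28) + 51 = (-875655/28 + 97295*√3/28) + 51 = -874227/28 + 97295*√3/28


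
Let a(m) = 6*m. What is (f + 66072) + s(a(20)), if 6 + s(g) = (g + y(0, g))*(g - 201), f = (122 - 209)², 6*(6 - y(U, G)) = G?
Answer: 65049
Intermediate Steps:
y(U, G) = 6 - G/6
f = 7569 (f = (-87)² = 7569)
s(g) = -6 + (-201 + g)*(6 + 5*g/6) (s(g) = -6 + (g + (6 - g/6))*(g - 201) = -6 + (6 + 5*g/6)*(-201 + g) = -6 + (-201 + g)*(6 + 5*g/6))
(f + 66072) + s(a(20)) = (7569 + 66072) + (-1212 - 969*20 + 5*(6*20)²/6) = 73641 + (-1212 - 323/2*120 + (⅚)*120²) = 73641 + (-1212 - 19380 + (⅚)*14400) = 73641 + (-1212 - 19380 + 12000) = 73641 - 8592 = 65049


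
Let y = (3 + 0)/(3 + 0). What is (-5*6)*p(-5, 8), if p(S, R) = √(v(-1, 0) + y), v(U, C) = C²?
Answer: -30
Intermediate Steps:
y = 1 (y = 3/3 = 3*(⅓) = 1)
p(S, R) = 1 (p(S, R) = √(0² + 1) = √(0 + 1) = √1 = 1)
(-5*6)*p(-5, 8) = -5*6*1 = -30*1 = -30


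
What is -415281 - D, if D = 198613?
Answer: -613894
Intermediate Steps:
-415281 - D = -415281 - 1*198613 = -415281 - 198613 = -613894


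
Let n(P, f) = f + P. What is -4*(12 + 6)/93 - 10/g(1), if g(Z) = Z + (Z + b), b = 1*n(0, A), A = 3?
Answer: -86/31 ≈ -2.7742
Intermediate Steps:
n(P, f) = P + f
b = 3 (b = 1*(0 + 3) = 1*3 = 3)
g(Z) = 3 + 2*Z (g(Z) = Z + (Z + 3) = Z + (3 + Z) = 3 + 2*Z)
-4*(12 + 6)/93 - 10/g(1) = -4*(12 + 6)/93 - 10/(3 + 2*1) = -4*18*(1/93) - 10/(3 + 2) = -72*1/93 - 10/5 = -24/31 - 10*1/5 = -24/31 - 2 = -86/31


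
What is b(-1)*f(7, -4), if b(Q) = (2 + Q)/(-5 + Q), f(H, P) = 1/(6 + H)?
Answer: -1/78 ≈ -0.012821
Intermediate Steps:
b(Q) = (2 + Q)/(-5 + Q)
b(-1)*f(7, -4) = ((2 - 1)/(-5 - 1))/(6 + 7) = (1/(-6))/13 = -⅙*1*(1/13) = -⅙*1/13 = -1/78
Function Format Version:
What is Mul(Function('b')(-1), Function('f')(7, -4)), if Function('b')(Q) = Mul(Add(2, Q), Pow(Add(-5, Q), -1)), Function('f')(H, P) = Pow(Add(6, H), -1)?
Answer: Rational(-1, 78) ≈ -0.012821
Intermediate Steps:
Function('b')(Q) = Mul(Pow(Add(-5, Q), -1), Add(2, Q))
Mul(Function('b')(-1), Function('f')(7, -4)) = Mul(Mul(Pow(Add(-5, -1), -1), Add(2, -1)), Pow(Add(6, 7), -1)) = Mul(Mul(Pow(-6, -1), 1), Pow(13, -1)) = Mul(Mul(Rational(-1, 6), 1), Rational(1, 13)) = Mul(Rational(-1, 6), Rational(1, 13)) = Rational(-1, 78)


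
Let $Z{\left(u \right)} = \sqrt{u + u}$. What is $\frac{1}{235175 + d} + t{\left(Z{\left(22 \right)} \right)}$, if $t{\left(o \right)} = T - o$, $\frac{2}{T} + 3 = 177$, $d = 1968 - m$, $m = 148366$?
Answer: $\frac{88864}{7723599} - 2 \sqrt{11} \approx -6.6217$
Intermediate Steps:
$d = -146398$ ($d = 1968 - 148366 = -146398$)
$Z{\left(u \right)} = \sqrt{2} \sqrt{u}$ ($Z{\left(u \right)} = \sqrt{2 u} = \sqrt{2} \sqrt{u}$)
$T = \frac{1}{87}$ ($T = \frac{2}{-3 + 177} = \frac{2}{174} = 2 \cdot \frac{1}{174} = \frac{1}{87} \approx 0.011494$)
$t{\left(o \right)} = \frac{1}{87} - o$
$\frac{1}{235175 + d} + t{\left(Z{\left(22 \right)} \right)} = \frac{1}{235175 - 146398} + \left(\frac{1}{87} - \sqrt{2} \sqrt{22}\right) = \frac{1}{88777} + \left(\frac{1}{87} - 2 \sqrt{11}\right) = \frac{88864}{7723599} - 2 \sqrt{11}$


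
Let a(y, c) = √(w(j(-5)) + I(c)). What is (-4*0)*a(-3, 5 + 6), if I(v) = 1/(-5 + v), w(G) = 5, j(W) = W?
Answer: 0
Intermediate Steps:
a(y, c) = √(5 + 1/(-5 + c))
(-4*0)*a(-3, 5 + 6) = (-4*0)*√((-24 + 5*(5 + 6))/(-5 + (5 + 6))) = 0*√((-24 + 5*11)/(-5 + 11)) = 0*√((-24 + 55)/6) = 0*√((⅙)*31) = 0*√(31/6) = 0*(√186/6) = 0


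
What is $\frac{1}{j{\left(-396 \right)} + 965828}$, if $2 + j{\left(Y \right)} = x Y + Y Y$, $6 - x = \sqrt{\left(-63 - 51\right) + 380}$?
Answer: $\frac{8891}{9959953950} - \frac{11 \sqrt{266}}{34859838825} \approx 8.8753 \cdot 10^{-7}$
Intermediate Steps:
$x = 6 - \sqrt{266}$ ($x = 6 - \sqrt{\left(-63 - 51\right) + 380} = 6 - \sqrt{-114 + 380} = 6 - \sqrt{266} \approx -10.31$)
$j{\left(Y \right)} = -2 + Y^{2} + Y \left(6 - \sqrt{266}\right)$ ($j{\left(Y \right)} = -2 + \left(\left(6 - \sqrt{266}\right) Y + Y Y\right) = -2 + \left(Y \left(6 - \sqrt{266}\right) + Y^{2}\right) = -2 + \left(Y^{2} + Y \left(6 - \sqrt{266}\right)\right) = -2 + Y^{2} + Y \left(6 - \sqrt{266}\right)$)
$\frac{1}{j{\left(-396 \right)} + 965828} = \frac{1}{\left(-2 + \left(-396\right)^{2} - 396 \left(6 - \sqrt{266}\right)\right) + 965828} = \frac{1}{\left(-2 + 156816 - \left(2376 - 396 \sqrt{266}\right)\right) + 965828} = \frac{1}{\left(154438 + 396 \sqrt{266}\right) + 965828} = \frac{1}{1120266 + 396 \sqrt{266}}$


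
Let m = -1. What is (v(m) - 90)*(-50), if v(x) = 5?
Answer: 4250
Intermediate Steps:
(v(m) - 90)*(-50) = (5 - 90)*(-50) = -85*(-50) = 4250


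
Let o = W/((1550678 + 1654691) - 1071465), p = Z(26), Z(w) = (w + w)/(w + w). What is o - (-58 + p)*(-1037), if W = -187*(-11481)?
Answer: -126130784589/2133904 ≈ -59108.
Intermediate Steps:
Z(w) = 1 (Z(w) = (2*w)/((2*w)) = (2*w)*(1/(2*w)) = 1)
W = 2146947
p = 1
o = 2146947/2133904 (o = 2146947/((1550678 + 1654691) - 1071465) = 2146947/(3205369 - 1071465) = 2146947/2133904 ≈ 1.0061)
o - (-58 + p)*(-1037) = 2146947/2133904 - (-58 + 1)*(-1037) = 2146947/2133904 - (-57)*(-1037) = 2146947/2133904 - 1*59109 = 2146947/2133904 - 59109 = -126130784589/2133904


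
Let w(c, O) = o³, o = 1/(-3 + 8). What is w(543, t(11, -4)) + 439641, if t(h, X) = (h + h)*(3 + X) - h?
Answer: 54955126/125 ≈ 4.3964e+5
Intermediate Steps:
o = ⅕ (o = 1/5 = ⅕ ≈ 0.20000)
t(h, X) = -h + 2*h*(3 + X) (t(h, X) = (2*h)*(3 + X) - h = 2*h*(3 + X) - h = -h + 2*h*(3 + X))
w(c, O) = 1/125 (w(c, O) = (⅕)³ = 1/125)
w(543, t(11, -4)) + 439641 = 1/125 + 439641 = 54955126/125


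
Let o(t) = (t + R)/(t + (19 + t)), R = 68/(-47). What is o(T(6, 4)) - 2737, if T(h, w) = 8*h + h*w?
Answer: -20964841/7661 ≈ -2736.6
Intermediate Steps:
R = -68/47 (R = 68*(-1/47) = -68/47 ≈ -1.4468)
o(t) = (-68/47 + t)/(19 + 2*t) (o(t) = (t - 68/47)/(t + (19 + t)) = (-68/47 + t)/(19 + 2*t))
o(T(6, 4)) - 2737 = (-68 + 47*(6*(8 + 4)))/(47*(19 + 2*(6*(8 + 4)))) - 2737 = (-68 + 47*(6*12))/(47*(19 + 2*(6*12))) - 2737 = (-68 + 47*72)/(47*(19 + 2*72)) - 2737 = (-68 + 3384)/(47*(19 + 144)) - 2737 = (1/47)*3316/163 - 2737 = (1/47)*(1/163)*3316 - 2737 = 3316/7661 - 2737 = -20964841/7661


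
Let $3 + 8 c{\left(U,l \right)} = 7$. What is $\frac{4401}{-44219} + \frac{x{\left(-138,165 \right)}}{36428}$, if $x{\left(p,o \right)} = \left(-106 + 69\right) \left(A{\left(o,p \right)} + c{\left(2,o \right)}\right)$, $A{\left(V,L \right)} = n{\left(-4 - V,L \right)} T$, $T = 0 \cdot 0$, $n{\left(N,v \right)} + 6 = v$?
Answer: $- \frac{46039337}{460231352} \approx -0.10004$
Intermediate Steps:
$n{\left(N,v \right)} = -6 + v$
$c{\left(U,l \right)} = \frac{1}{2}$ ($c{\left(U,l \right)} = - \frac{3}{8} + \frac{1}{8} \cdot 7 = - \frac{3}{8} + \frac{7}{8} = \frac{1}{2}$)
$T = 0$
$A{\left(V,L \right)} = 0$ ($A{\left(V,L \right)} = \left(-6 + L\right) 0 = 0$)
$x{\left(p,o \right)} = - \frac{37}{2}$ ($x{\left(p,o \right)} = \left(-106 + 69\right) \left(0 + \frac{1}{2}\right) = \left(-37\right) \frac{1}{2} = - \frac{37}{2}$)
$\frac{4401}{-44219} + \frac{x{\left(-138,165 \right)}}{36428} = \frac{4401}{-44219} - \frac{37}{2 \cdot 36428} = 4401 \left(- \frac{1}{44219}\right) - \frac{37}{72856} = - \frac{4401}{44219} - \frac{37}{72856} = - \frac{46039337}{460231352}$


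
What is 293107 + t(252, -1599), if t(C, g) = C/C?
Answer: 293108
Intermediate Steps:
t(C, g) = 1
293107 + t(252, -1599) = 293107 + 1 = 293108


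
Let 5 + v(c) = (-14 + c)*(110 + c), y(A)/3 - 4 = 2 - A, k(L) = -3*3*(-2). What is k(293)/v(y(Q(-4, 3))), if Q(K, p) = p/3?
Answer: 3/20 ≈ 0.15000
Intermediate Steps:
Q(K, p) = p/3 (Q(K, p) = p*(⅓) = p/3)
k(L) = 18 (k(L) = -9*(-2) = -1*(-18) = 18)
y(A) = 18 - 3*A (y(A) = 12 + 3*(2 - A) = 12 + (6 - 3*A) = 18 - 3*A)
v(c) = -5 + (-14 + c)*(110 + c)
k(293)/v(y(Q(-4, 3))) = 18/(-1545 + (18 - 3)² + 96*(18 - 3)) = 18/(-1545 + 15² + 96*15) = 18/(-1545 + 225 + 1440) = 18/120 = 18*(1/120) = 3/20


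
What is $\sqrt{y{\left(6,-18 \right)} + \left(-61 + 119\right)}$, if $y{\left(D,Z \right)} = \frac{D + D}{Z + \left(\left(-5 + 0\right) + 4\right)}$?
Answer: $\frac{\sqrt{20710}}{19} \approx 7.5742$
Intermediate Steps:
$y{\left(D,Z \right)} = \frac{2 D}{-1 + Z}$ ($y{\left(D,Z \right)} = \frac{2 D}{Z + \left(-5 + 4\right)} = \frac{2 D}{Z - 1} = \frac{2 D}{-1 + Z}$)
$\sqrt{y{\left(6,-18 \right)} + \left(-61 + 119\right)} = \sqrt{2 \cdot 6 \frac{1}{-1 - 18} + \left(-61 + 119\right)} = \sqrt{2 \cdot 6 \frac{1}{-19} + 58} = \sqrt{2 \cdot 6 \left(- \frac{1}{19}\right) + 58} = \sqrt{- \frac{12}{19} + 58} = \sqrt{\frac{1090}{19}} = \frac{\sqrt{20710}}{19}$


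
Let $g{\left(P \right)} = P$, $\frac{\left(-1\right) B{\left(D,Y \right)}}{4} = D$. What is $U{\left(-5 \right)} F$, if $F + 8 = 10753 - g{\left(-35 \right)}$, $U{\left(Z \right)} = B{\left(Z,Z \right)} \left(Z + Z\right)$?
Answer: $-2156000$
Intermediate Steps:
$B{\left(D,Y \right)} = - 4 D$
$U{\left(Z \right)} = - 8 Z^{2}$ ($U{\left(Z \right)} = - 4 Z \left(Z + Z\right) = - 4 Z 2 Z = - 8 Z^{2}$)
$F = 10780$ ($F = -8 + \left(10753 - -35\right) = -8 + \left(10753 + 35\right) = -8 + 10788 = 10780$)
$U{\left(-5 \right)} F = - 8 \left(-5\right)^{2} \cdot 10780 = \left(-8\right) 25 \cdot 10780 = \left(-200\right) 10780 = -2156000$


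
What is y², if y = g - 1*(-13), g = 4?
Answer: 289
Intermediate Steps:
y = 17 (y = 4 - 1*(-13) = 4 + 13 = 17)
y² = 17² = 289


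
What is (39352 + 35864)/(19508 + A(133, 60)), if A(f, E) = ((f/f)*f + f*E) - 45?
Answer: 3134/1149 ≈ 2.7276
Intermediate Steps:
A(f, E) = -45 + f + E*f (A(f, E) = (1*f + E*f) - 45 = (f + E*f) - 45 = -45 + f + E*f)
(39352 + 35864)/(19508 + A(133, 60)) = (39352 + 35864)/(19508 + (-45 + 133 + 60*133)) = 75216/(19508 + (-45 + 133 + 7980)) = 75216/(19508 + 8068) = 75216/27576 = 75216*(1/27576) = 3134/1149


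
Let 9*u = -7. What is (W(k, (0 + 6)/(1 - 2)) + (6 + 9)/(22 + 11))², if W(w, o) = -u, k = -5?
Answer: 14884/9801 ≈ 1.5186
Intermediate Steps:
u = -7/9 (u = (⅑)*(-7) = -7/9 ≈ -0.77778)
W(w, o) = 7/9 (W(w, o) = -1*(-7/9) = 7/9)
(W(k, (0 + 6)/(1 - 2)) + (6 + 9)/(22 + 11))² = (7/9 + (6 + 9)/(22 + 11))² = (7/9 + 15/33)² = (7/9 + 15*(1/33))² = (7/9 + 5/11)² = (122/99)² = 14884/9801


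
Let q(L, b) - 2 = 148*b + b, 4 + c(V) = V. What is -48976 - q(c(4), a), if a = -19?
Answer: -46147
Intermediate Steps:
c(V) = -4 + V
q(L, b) = 2 + 149*b (q(L, b) = 2 + (148*b + b) = 2 + 149*b)
-48976 - q(c(4), a) = -48976 - (2 + 149*(-19)) = -48976 - (2 - 2831) = -48976 - 1*(-2829) = -48976 + 2829 = -46147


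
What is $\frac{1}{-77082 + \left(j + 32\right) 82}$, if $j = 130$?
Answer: $- \frac{1}{63798} \approx -1.5674 \cdot 10^{-5}$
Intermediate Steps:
$\frac{1}{-77082 + \left(j + 32\right) 82} = \frac{1}{-77082 + \left(130 + 32\right) 82} = \frac{1}{-77082 + 162 \cdot 82} = \frac{1}{-77082 + 13284} = \frac{1}{-63798} = - \frac{1}{63798}$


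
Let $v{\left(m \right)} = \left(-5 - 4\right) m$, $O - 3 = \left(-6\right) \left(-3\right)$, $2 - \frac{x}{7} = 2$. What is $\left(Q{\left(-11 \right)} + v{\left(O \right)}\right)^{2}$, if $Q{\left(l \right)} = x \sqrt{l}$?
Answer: $35721$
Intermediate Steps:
$x = 0$ ($x = 14 - 14 = 0$)
$Q{\left(l \right)} = 0$ ($Q{\left(l \right)} = 0 \sqrt{l} = 0$)
$O = 21$ ($O = 3 - -18 = 3 + 18 = 21$)
$v{\left(m \right)} = - 9 m$
$\left(Q{\left(-11 \right)} + v{\left(O \right)}\right)^{2} = \left(0 - 189\right)^{2} = \left(-189\right)^{2} = 35721$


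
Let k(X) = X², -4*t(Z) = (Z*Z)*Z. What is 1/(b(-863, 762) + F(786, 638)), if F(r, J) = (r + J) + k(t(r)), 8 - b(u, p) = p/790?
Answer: 395/5821198237846306679 ≈ 6.7855e-17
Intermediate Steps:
t(Z) = -Z³/4 (t(Z) = -Z*Z*Z/4 = -Z²*Z/4 = -Z³/4)
b(u, p) = 8 - p/790
F(r, J) = J + r + r⁶/16 (F(r, J) = (r + J) + (-r³/4)² = (J + r) + r⁶/16 = J + r + r⁶/16)
1/(b(-863, 762) + F(786, 638)) = 1/((8 - 1/790*762) + (638 + 786 + (1/16)*786⁶)) = 1/((8 - 381/395) + (638 + 786 + (1/16)*235795371659574336)) = 1/(2779/395 + (638 + 786 + 14737210728723396)) = 1/(2779/395 + 14737210728724820) = 1/(5821198237846306679/395) = 395/5821198237846306679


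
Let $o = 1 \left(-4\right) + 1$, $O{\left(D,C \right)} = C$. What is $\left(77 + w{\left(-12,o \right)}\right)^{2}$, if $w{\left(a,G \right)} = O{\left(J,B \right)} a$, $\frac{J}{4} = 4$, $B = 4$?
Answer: $841$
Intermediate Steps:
$J = 16$ ($J = 4 \cdot 4 = 16$)
$o = -3$ ($o = -4 + 1 = -3$)
$w{\left(a,G \right)} = 4 a$
$\left(77 + w{\left(-12,o \right)}\right)^{2} = \left(77 + 4 \left(-12\right)\right)^{2} = \left(77 - 48\right)^{2} = 29^{2} = 841$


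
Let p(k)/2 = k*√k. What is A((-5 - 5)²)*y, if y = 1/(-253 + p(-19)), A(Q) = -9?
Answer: 2277/91445 - 342*I*√19/91445 ≈ 0.0249 - 0.016302*I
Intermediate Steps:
p(k) = 2*k^(3/2) (p(k) = 2*(k*√k) = 2*k^(3/2))
y = 1/(-253 - 38*I*√19) (y = 1/(-253 + 2*(-19)^(3/2)) = 1/(-253 + 2*(-19*I*√19)) = 1/(-253 - 38*I*√19) ≈ -0.0027667 + 0.0018113*I)
A((-5 - 5)²)*y = -9*I/(-253*I + 38*√19)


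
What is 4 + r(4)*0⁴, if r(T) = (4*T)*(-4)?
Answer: 4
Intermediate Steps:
r(T) = -16*T
4 + r(4)*0⁴ = 4 - 16*4*0⁴ = 4 - 64*0 = 4 + 0 = 4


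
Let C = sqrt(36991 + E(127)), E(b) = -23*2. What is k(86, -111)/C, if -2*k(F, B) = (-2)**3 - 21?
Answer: 29*sqrt(4105)/24630 ≈ 0.075438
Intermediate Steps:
E(b) = -46
k(F, B) = 29/2 (k(F, B) = -((-2)**3 - 21)/2 = -(-8 - 21)/2 = -1/2*(-29) = 29/2)
C = 3*sqrt(4105) (C = sqrt(36991 - 46) = sqrt(36945) = 3*sqrt(4105) ≈ 192.21)
k(86, -111)/C = 29/(2*((3*sqrt(4105)))) = 29*(sqrt(4105)/12315)/2 = 29*sqrt(4105)/24630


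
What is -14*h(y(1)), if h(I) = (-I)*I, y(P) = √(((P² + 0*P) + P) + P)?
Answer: 42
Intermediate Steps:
y(P) = √(P² + 2*P) (y(P) = √(((P² + 0) + P) + P) = √((P² + P) + P) = √((P + P²) + P) = √(P² + 2*P))
h(I) = -I²
-14*h(y(1)) = -(-14)*(√(1*(2 + 1)))² = -(-14)*(√(1*3))² = -(-14)*(√3)² = -(-14)*3 = -14*(-3) = 42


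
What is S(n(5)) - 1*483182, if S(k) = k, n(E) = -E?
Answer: -483187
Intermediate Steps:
S(n(5)) - 1*483182 = -1*5 - 1*483182 = -5 - 483182 = -483187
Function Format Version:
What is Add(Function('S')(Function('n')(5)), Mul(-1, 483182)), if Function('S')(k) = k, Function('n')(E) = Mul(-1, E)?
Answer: -483187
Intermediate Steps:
Add(Function('S')(Function('n')(5)), Mul(-1, 483182)) = Add(Mul(-1, 5), Mul(-1, 483182)) = Add(-5, -483182) = -483187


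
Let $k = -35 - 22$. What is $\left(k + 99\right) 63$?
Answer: $2646$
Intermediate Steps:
$k = -57$ ($k = -35 - 22 = -57$)
$\left(k + 99\right) 63 = \left(-57 + 99\right) 63 = 42 \cdot 63 = 2646$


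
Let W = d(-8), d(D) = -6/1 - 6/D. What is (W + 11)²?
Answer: 529/16 ≈ 33.063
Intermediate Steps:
d(D) = -6 - 6/D (d(D) = -6*1 - 6/D = -6 - 6/D)
W = -21/4 (W = -6 - 6/(-8) = -6 - 6*(-⅛) = -6 + ¾ = -21/4 ≈ -5.2500)
(W + 11)² = (-21/4 + 11)² = (23/4)² = 529/16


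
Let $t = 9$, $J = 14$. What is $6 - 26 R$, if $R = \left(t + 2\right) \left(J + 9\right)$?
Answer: $-6572$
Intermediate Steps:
$R = 253$ ($R = \left(9 + 2\right) \left(14 + 9\right) = 11 \cdot 23 = 253$)
$6 - 26 R = 6 - 6578 = -6572$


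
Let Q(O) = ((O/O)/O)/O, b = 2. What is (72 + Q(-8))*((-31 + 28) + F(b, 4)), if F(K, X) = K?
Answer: -4609/64 ≈ -72.016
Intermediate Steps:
Q(O) = O⁻² (Q(O) = (1/O)/O = 1/(O*O) = O⁻²)
(72 + Q(-8))*((-31 + 28) + F(b, 4)) = (72 + (-8)⁻²)*((-31 + 28) + 2) = (72 + 1/64)*(-3 + 2) = (4609/64)*(-1) = -4609/64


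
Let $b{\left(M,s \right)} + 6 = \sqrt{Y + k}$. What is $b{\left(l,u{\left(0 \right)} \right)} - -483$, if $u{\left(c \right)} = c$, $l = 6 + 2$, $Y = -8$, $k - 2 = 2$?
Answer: $477 + 2 i \approx 477.0 + 2.0 i$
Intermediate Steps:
$k = 4$ ($k = 2 + 2 = 4$)
$l = 8$
$b{\left(M,s \right)} = -6 + 2 i$ ($b{\left(M,s \right)} = -6 + \sqrt{-8 + 4} = -6 + \sqrt{-4} = -6 + 2 i$)
$b{\left(l,u{\left(0 \right)} \right)} - -483 = \left(-6 + 2 i\right) - -483 = \left(-6 + 2 i\right) + 483 = 477 + 2 i$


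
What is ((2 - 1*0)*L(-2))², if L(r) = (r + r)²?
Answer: 1024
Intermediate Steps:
L(r) = 4*r² (L(r) = (2*r)² = 4*r²)
((2 - 1*0)*L(-2))² = ((2 - 1*0)*(4*(-2)²))² = ((2 + 0)*(4*4))² = (2*16)² = 32² = 1024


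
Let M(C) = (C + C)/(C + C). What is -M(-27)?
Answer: -1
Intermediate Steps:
M(C) = 1 (M(C) = (2*C)/((2*C)) = (2*C)*(1/(2*C)) = 1)
-M(-27) = -1*1 = -1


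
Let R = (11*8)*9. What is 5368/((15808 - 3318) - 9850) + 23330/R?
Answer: 62351/1980 ≈ 31.490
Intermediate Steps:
R = 792 (R = 88*9 = 792)
5368/((15808 - 3318) - 9850) + 23330/R = 5368/((15808 - 3318) - 9850) + 23330/792 = 5368/(12490 - 9850) + 23330*(1/792) = 5368/2640 + 11665/396 = 5368*(1/2640) + 11665/396 = 61/30 + 11665/396 = 62351/1980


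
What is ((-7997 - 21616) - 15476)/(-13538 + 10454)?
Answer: 45089/3084 ≈ 14.620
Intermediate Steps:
((-7997 - 21616) - 15476)/(-13538 + 10454) = (-29613 - 15476)/(-3084) = -45089*(-1/3084) = 45089/3084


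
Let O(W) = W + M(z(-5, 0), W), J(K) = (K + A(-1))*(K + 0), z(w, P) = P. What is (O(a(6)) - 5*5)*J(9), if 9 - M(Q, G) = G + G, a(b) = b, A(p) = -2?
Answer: -1386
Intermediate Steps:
J(K) = K*(-2 + K) (J(K) = (K - 2)*(K + 0) = (-2 + K)*K = K*(-2 + K))
M(Q, G) = 9 - 2*G (M(Q, G) = 9 - (G + G) = 9 - 2*G)
O(W) = 9 - W (O(W) = W + (9 - 2*W) = 9 - W)
(O(a(6)) - 5*5)*J(9) = ((9 - 1*6) - 5*5)*(9*(-2 + 9)) = ((9 - 6) - 25)*(9*7) = (3 - 25)*63 = -22*63 = -1386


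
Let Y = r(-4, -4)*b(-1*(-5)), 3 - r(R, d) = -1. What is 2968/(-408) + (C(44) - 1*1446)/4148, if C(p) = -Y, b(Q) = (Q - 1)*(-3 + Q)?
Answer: -47479/6222 ≈ -7.6308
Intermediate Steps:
r(R, d) = 4 (r(R, d) = 3 - 1*(-1) = 3 + 1 = 4)
b(Q) = (-1 + Q)*(-3 + Q)
Y = 32 (Y = 4*(3 + (-1*(-5))² - (-4)*(-5)) = 4*(3 + 5² - 4*5) = 4*(3 + 25 - 20) = 4*8 = 32)
C(p) = -32 (C(p) = -1*32 = -32)
2968/(-408) + (C(44) - 1*1446)/4148 = 2968/(-408) + (-32 - 1*1446)/4148 = 2968*(-1/408) + (-32 - 1446)*(1/4148) = -371/51 - 1478*1/4148 = -371/51 - 739/2074 = -47479/6222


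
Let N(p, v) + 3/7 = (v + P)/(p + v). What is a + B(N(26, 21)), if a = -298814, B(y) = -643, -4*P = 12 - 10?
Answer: -299457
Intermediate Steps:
P = -½ (P = -(12 - 10)/4 = -¼*2 = -½ ≈ -0.50000)
N(p, v) = -3/7 + (-½ + v)/(p + v) (N(p, v) = -3/7 + (v - ½)/(p + v) = -3/7 + (-½ + v)/(p + v))
a + B(N(26, 21)) = -298814 - 643 = -299457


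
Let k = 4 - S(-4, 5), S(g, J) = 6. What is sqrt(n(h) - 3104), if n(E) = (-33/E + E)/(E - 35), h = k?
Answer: 15*I*sqrt(75554)/74 ≈ 55.717*I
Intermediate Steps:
k = -2 (k = 4 - 1*6 = 4 - 6 = -2)
h = -2
n(E) = (E - 33/E)/(-35 + E)
sqrt(n(h) - 3104) = sqrt((-33 + (-2)**2)/((-2)*(-35 - 2)) - 3104) = sqrt(-1/2*(-33 + 4)/(-37) - 3104) = sqrt(-1/2*(-1/37)*(-29) - 3104) = sqrt(-29/74 - 3104) = sqrt(-229725/74) = 15*I*sqrt(75554)/74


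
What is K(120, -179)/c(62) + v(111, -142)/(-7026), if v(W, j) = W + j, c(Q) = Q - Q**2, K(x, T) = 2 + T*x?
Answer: 75510835/13286166 ≈ 5.6834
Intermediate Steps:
K(120, -179)/c(62) + v(111, -142)/(-7026) = (2 - 179*120)/((62*(1 - 1*62))) + (111 - 142)/(-7026) = (2 - 21480)/((62*(1 - 62))) - 31*(-1/7026) = -21478/(62*(-61)) + 31/7026 = -21478/(-3782) + 31/7026 = -21478*(-1/3782) + 31/7026 = 10739/1891 + 31/7026 = 75510835/13286166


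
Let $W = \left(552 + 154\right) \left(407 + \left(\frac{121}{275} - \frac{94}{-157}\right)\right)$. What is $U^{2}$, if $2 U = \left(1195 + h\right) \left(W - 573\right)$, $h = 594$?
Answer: $\frac{4075517598477217165579849}{61622500} \approx 6.6137 \cdot 10^{16}$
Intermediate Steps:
$W = \frac{1130695712}{3925}$ ($W = 706 \left(407 + \left(121 \cdot \frac{1}{275} - - \frac{94}{157}\right)\right) = 706 \left(407 + \left(\frac{11}{25} + \frac{94}{157}\right)\right) = 706 \left(407 + \frac{4077}{3925}\right) = 706 \cdot \frac{1601552}{3925} = \frac{1130695712}{3925} \approx 2.8808 \cdot 10^{5}$)
$U = \frac{2018791123043}{7850}$ ($U = \frac{\left(1195 + 594\right) \left(\frac{1130695712}{3925} - 573\right)}{2} = \frac{1789 \cdot \frac{1128446687}{3925}}{2} = \frac{1}{2} \cdot \frac{2018791123043}{3925} = \frac{2018791123043}{7850} \approx 2.5717 \cdot 10^{8}$)
$U^{2} = \left(\frac{2018791123043}{7850}\right)^{2} = \frac{4075517598477217165579849}{61622500}$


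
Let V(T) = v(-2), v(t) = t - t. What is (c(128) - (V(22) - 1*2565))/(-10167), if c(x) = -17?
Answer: -2548/10167 ≈ -0.25061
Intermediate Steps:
v(t) = 0
V(T) = 0
(c(128) - (V(22) - 1*2565))/(-10167) = (-17 - (0 - 1*2565))/(-10167) = (-17 - (0 - 2565))*(-1/10167) = (-17 - 1*(-2565))*(-1/10167) = (-17 + 2565)*(-1/10167) = 2548*(-1/10167) = -2548/10167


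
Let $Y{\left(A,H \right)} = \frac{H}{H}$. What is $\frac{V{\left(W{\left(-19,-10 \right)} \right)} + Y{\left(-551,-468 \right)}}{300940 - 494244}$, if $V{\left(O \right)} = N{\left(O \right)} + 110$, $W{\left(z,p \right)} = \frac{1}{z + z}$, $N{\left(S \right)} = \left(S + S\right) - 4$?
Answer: $- \frac{254}{459097} \approx -0.00055326$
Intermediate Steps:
$N{\left(S \right)} = -4 + 2 S$ ($N{\left(S \right)} = 2 S - 4 = -4 + 2 S$)
$Y{\left(A,H \right)} = 1$
$W{\left(z,p \right)} = \frac{1}{2 z}$
$V{\left(O \right)} = 106 + 2 O$ ($V{\left(O \right)} = \left(-4 + 2 O\right) + 110 = 106 + 2 O$)
$\frac{V{\left(W{\left(-19,-10 \right)} \right)} + Y{\left(-551,-468 \right)}}{300940 - 494244} = \frac{\left(106 + 2 \frac{1}{2 \left(-19\right)}\right) + 1}{300940 - 494244} = \frac{\left(106 + 2 \cdot \frac{1}{2} \left(- \frac{1}{19}\right)\right) + 1}{-193304} = \left(\left(106 + 2 \left(- \frac{1}{38}\right)\right) + 1\right) \left(- \frac{1}{193304}\right) = \left(\left(106 - \frac{1}{19}\right) + 1\right) \left(- \frac{1}{193304}\right) = \left(\frac{2013}{19} + 1\right) \left(- \frac{1}{193304}\right) = \frac{2032}{19} \left(- \frac{1}{193304}\right) = - \frac{254}{459097}$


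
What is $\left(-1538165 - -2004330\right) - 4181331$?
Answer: $-3715166$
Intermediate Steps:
$\left(-1538165 - -2004330\right) - 4181331 = \left(-1538165 + 2004330\right) - 4181331 = 466165 - 4181331 = -3715166$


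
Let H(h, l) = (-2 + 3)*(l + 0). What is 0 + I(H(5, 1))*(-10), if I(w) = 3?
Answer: -30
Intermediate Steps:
H(h, l) = l (H(h, l) = 1*l = l)
0 + I(H(5, 1))*(-10) = 0 + 3*(-10) = 0 - 30 = -30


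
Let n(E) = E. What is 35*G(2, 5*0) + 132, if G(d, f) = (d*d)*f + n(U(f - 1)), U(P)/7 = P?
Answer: -113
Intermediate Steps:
U(P) = 7*P
G(d, f) = -7 + 7*f + f*d² (G(d, f) = (d*d)*f + 7*(f - 1) = d²*f + 7*(-1 + f) = f*d² + (-7 + 7*f) = -7 + 7*f + f*d²)
35*G(2, 5*0) + 132 = 35*(-7 + 7*(5*0) + (5*0)*2²) + 132 = 35*(-7 + 7*0 + 0*4) + 132 = 35*(-7 + 0 + 0) + 132 = 35*(-7) + 132 = -245 + 132 = -113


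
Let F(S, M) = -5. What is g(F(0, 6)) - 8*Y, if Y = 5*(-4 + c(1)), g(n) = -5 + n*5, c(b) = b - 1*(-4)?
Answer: -70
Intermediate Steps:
c(b) = 4 + b (c(b) = b + 4 = 4 + b)
g(n) = -5 + 5*n
Y = 5 (Y = 5*(-4 + (4 + 1)) = 5*(-4 + 5) = 5*1 = 5)
g(F(0, 6)) - 8*Y = (-5 + 5*(-5)) - 8*5 = (-5 - 25) - 40 = -30 - 40 = -70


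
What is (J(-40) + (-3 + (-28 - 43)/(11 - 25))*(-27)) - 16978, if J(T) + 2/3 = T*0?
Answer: -715453/42 ≈ -17035.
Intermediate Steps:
J(T) = -⅔ (J(T) = -⅔ + T*0 = -⅔ + 0 = -⅔)
(J(-40) + (-3 + (-28 - 43)/(11 - 25))*(-27)) - 16978 = (-⅔ + (-3 + (-28 - 43)/(11 - 25))*(-27)) - 16978 = (-⅔ + (-3 - 71/(-14))*(-27)) - 16978 = (-⅔ + (-3 - 71*(-1/14))*(-27)) - 16978 = (-⅔ + (-3 + 71/14)*(-27)) - 16978 = (-⅔ + (29/14)*(-27)) - 16978 = (-⅔ - 783/14) - 16978 = -2377/42 - 16978 = -715453/42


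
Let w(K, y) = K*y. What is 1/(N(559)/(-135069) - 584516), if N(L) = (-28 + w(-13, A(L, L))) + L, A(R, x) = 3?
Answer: -45023/26316664032 ≈ -1.7108e-6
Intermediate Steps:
N(L) = -67 + L (N(L) = (-28 - 13*3) + L = (-28 - 39) + L = -67 + L)
1/(N(559)/(-135069) - 584516) = 1/((-67 + 559)/(-135069) - 584516) = 1/(492*(-1/135069) - 584516) = 1/(-164/45023 - 584516) = 1/(-26316664032/45023) = -45023/26316664032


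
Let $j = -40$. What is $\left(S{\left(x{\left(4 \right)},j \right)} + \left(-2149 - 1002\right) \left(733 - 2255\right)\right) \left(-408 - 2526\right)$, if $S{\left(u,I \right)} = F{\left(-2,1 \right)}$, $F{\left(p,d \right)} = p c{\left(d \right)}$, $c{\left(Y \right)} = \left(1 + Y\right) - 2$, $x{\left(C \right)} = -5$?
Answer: $-14070941748$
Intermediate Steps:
$c{\left(Y \right)} = -1 + Y$
$F{\left(p,d \right)} = p \left(-1 + d\right)$
$S{\left(u,I \right)} = 0$ ($S{\left(u,I \right)} = - 2 \left(-1 + 1\right) = \left(-2\right) 0 = 0$)
$\left(S{\left(x{\left(4 \right)},j \right)} + \left(-2149 - 1002\right) \left(733 - 2255\right)\right) \left(-408 - 2526\right) = \left(0 + \left(-2149 - 1002\right) \left(733 - 2255\right)\right) \left(-408 - 2526\right) = \left(0 - -4795822\right) \left(-2934\right) = \left(0 + 4795822\right) \left(-2934\right) = 4795822 \left(-2934\right) = -14070941748$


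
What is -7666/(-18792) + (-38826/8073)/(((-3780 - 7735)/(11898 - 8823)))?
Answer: 10948932821/6470057412 ≈ 1.6922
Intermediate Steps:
-7666/(-18792) + (-38826/8073)/(((-3780 - 7735)/(11898 - 8823))) = -7666*(-1/18792) + (-38826*1/8073)/((-11515/3075)) = 3833/9396 - 1438/(299*((-11515*1/3075))) = 3833/9396 - 1438/(299*(-2303/615)) = 3833/9396 - 1438/299*(-615/2303) = 3833/9396 + 884370/688597 = 10948932821/6470057412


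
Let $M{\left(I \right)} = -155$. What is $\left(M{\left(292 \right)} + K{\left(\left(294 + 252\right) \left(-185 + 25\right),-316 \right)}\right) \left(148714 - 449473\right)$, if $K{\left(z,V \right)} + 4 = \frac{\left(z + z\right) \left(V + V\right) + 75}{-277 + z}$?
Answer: $\frac{3400146060462}{7967} \approx 4.2678 \cdot 10^{8}$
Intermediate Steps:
$K{\left(z,V \right)} = -4 + \frac{75 + 4 V z}{-277 + z}$ ($K{\left(z,V \right)} = -4 + \frac{\left(z + z\right) \left(V + V\right) + 75}{-277 + z} = -4 + \frac{2 z 2 V + 75}{-277 + z} = -4 + \frac{4 V z + 75}{-277 + z} = -4 + \frac{75 + 4 V z}{-277 + z}$)
$\left(M{\left(292 \right)} + K{\left(\left(294 + 252\right) \left(-185 + 25\right),-316 \right)}\right) \left(148714 - 449473\right) = \left(-155 + \frac{1183 - 4 \left(294 + 252\right) \left(-185 + 25\right) + 4 \left(-316\right) \left(294 + 252\right) \left(-185 + 25\right)}{-277 + \left(294 + 252\right) \left(-185 + 25\right)}\right) \left(148714 - 449473\right) = \left(-155 + \frac{1183 - 4 \cdot 546 \left(-160\right) + 4 \left(-316\right) 546 \left(-160\right)}{-277 + 546 \left(-160\right)}\right) \left(-300759\right) = \left(-155 + \frac{1183 - -349440 + 4 \left(-316\right) \left(-87360\right)}{-277 - 87360}\right) \left(-300759\right) = \left(-155 + \frac{1183 + 349440 + 110423040}{-87637}\right) \left(-300759\right) = \left(-155 - \frac{10070333}{7967}\right) \left(-300759\right) = \left(- \frac{11305218}{7967}\right) \left(-300759\right) = \frac{3400146060462}{7967}$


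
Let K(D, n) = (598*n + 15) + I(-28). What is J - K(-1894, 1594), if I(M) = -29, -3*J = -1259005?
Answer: -1600589/3 ≈ -5.3353e+5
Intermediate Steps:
J = 1259005/3 (J = -1/3*(-1259005) = 1259005/3 ≈ 4.1967e+5)
K(D, n) = -14 + 598*n (K(D, n) = (598*n + 15) - 29 = (15 + 598*n) - 29 = -14 + 598*n)
J - K(-1894, 1594) = 1259005/3 - (-14 + 598*1594) = 1259005/3 - (-14 + 953212) = 1259005/3 - 1*953198 = 1259005/3 - 953198 = -1600589/3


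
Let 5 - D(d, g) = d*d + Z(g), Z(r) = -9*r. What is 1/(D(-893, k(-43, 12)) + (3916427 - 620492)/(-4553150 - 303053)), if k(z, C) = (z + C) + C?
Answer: -4856203/3873383651780 ≈ -1.2537e-6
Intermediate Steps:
k(z, C) = z + 2*C (k(z, C) = (C + z) + C = z + 2*C)
D(d, g) = 5 - d² + 9*g (D(d, g) = 5 - (d*d - 9*g) = 5 - (d² - 9*g) = 5 + (-d² + 9*g) = 5 - d² + 9*g)
1/(D(-893, k(-43, 12)) + (3916427 - 620492)/(-4553150 - 303053)) = 1/((5 - 1*(-893)² + 9*(-43 + 2*12)) + (3916427 - 620492)/(-4553150 - 303053)) = 1/((5 - 1*797449 + 9*(-43 + 24)) + 3295935/(-4856203)) = 1/((5 - 797449 + 9*(-19)) + 3295935*(-1/4856203)) = 1/((5 - 797449 - 171) - 3295935/4856203) = 1/(-797615 - 3295935/4856203) = 1/(-3873383651780/4856203) = -4856203/3873383651780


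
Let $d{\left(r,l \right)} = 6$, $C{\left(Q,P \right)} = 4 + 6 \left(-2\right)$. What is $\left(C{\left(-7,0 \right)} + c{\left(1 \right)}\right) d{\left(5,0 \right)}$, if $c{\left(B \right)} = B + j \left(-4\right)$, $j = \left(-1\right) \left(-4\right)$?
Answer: $-138$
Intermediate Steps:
$C{\left(Q,P \right)} = -8$ ($C{\left(Q,P \right)} = 4 - 12 = -8$)
$j = 4$
$c{\left(B \right)} = -16 + B$ ($c{\left(B \right)} = B + 4 \left(-4\right) = B - 16 = -16 + B$)
$\left(C{\left(-7,0 \right)} + c{\left(1 \right)}\right) d{\left(5,0 \right)} = \left(-8 + \left(-16 + 1\right)\right) 6 = \left(-8 - 15\right) 6 = \left(-23\right) 6 = -138$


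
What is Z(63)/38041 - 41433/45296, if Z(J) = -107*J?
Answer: -1881493089/1723105136 ≈ -1.0919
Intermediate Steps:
Z(63)/38041 - 41433/45296 = -107*63/38041 - 41433/45296 = -6741*1/38041 - 41433*1/45296 = -6741/38041 - 41433/45296 = -1881493089/1723105136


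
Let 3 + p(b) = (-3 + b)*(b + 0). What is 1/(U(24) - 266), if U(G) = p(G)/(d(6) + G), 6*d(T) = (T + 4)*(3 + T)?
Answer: -13/3291 ≈ -0.0039502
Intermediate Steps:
d(T) = (3 + T)*(4 + T)/6 (d(T) = ((T + 4)*(3 + T))/6 = ((4 + T)*(3 + T))/6 = ((3 + T)*(4 + T))/6 = (3 + T)*(4 + T)/6)
p(b) = -3 + b*(-3 + b) (p(b) = -3 + (-3 + b)*(b + 0) = -3 + (-3 + b)*b = -3 + b*(-3 + b))
U(G) = (-3 + G² - 3*G)/(15 + G) (U(G) = (-3 + G² - 3*G)/((2 + (⅙)*6² + (7/6)*6) + G) = (-3 + G² - 3*G)/((2 + (⅙)*36 + 7) + G) = (-3 + G² - 3*G)/((2 + 6 + 7) + G) = (-3 + G² - 3*G)/(15 + G))
1/(U(24) - 266) = 1/((-3 + 24² - 3*24)/(15 + 24) - 266) = 1/((-3 + 576 - 72)/39 - 266) = 1/((1/39)*501 - 266) = 1/(167/13 - 266) = 1/(-3291/13) = -13/3291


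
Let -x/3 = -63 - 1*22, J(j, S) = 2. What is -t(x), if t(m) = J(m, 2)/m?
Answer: -2/255 ≈ -0.0078431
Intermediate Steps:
x = 255 (x = -3*(-63 - 1*22) = -3*(-63 - 22) = -3*(-85) = 255)
t(m) = 2/m
-t(x) = -2/255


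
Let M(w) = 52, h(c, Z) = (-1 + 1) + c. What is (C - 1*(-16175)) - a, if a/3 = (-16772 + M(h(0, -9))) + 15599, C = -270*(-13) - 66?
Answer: 22982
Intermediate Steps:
h(c, Z) = c (h(c, Z) = 0 + c = c)
C = 3444 (C = -54*(-65) - 66 = 3510 - 66 = 3444)
a = -3363 (a = 3*((-16772 + 52) + 15599) = 3*(-16720 + 15599) = 3*(-1121) = -3363)
(C - 1*(-16175)) - a = (3444 - 1*(-16175)) - 1*(-3363) = (3444 + 16175) + 3363 = 19619 + 3363 = 22982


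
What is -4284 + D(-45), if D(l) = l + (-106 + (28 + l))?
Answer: -4452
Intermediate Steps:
D(l) = -78 + 2*l (D(l) = l + (-78 + l) = -78 + 2*l)
-4284 + D(-45) = -4284 + (-78 + 2*(-45)) = -4284 + (-78 - 90) = -4284 - 168 = -4452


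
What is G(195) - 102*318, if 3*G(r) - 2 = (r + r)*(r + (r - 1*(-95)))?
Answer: 91844/3 ≈ 30615.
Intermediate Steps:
G(r) = 2/3 + 2*r*(95 + 2*r)/3 (G(r) = 2/3 + ((r + r)*(r + (r - 1*(-95))))/3 = 2/3 + ((2*r)*(r + (r + 95)))/3 = 2/3 + ((2*r)*(r + (95 + r)))/3 = 2/3 + ((2*r)*(95 + 2*r))/3 = 2/3 + (2*r*(95 + 2*r))/3 = 2/3 + 2*r*(95 + 2*r)/3)
G(195) - 102*318 = (2/3 + (4/3)*195**2 + (190/3)*195) - 102*318 = (2/3 + (4/3)*38025 + 12350) - 32436 = (2/3 + 50700 + 12350) - 32436 = 189152/3 - 32436 = 91844/3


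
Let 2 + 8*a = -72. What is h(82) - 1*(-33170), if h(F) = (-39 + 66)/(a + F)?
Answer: 3217526/97 ≈ 33170.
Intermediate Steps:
a = -37/4 (a = -¼ + (⅛)*(-72) = -¼ - 9 = -37/4 ≈ -9.2500)
h(F) = 27/(-37/4 + F) (h(F) = (-39 + 66)/(-37/4 + F) = 27/(-37/4 + F))
h(82) - 1*(-33170) = 108/(-37 + 4*82) - 1*(-33170) = 108/(-37 + 328) + 33170 = 108/291 + 33170 = 108*(1/291) + 33170 = 36/97 + 33170 = 3217526/97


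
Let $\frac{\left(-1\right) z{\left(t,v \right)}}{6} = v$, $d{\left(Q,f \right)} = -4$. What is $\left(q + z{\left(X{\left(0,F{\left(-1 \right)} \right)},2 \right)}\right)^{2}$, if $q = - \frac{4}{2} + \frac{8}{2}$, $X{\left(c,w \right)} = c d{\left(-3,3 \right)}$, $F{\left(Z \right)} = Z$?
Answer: $100$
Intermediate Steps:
$X{\left(c,w \right)} = - 4 c$ ($X{\left(c,w \right)} = c \left(-4\right) = - 4 c$)
$z{\left(t,v \right)} = - 6 v$
$q = 2$ ($q = \left(-4\right) \frac{1}{2} + 8 \cdot \frac{1}{2} = -2 + 4 = 2$)
$\left(q + z{\left(X{\left(0,F{\left(-1 \right)} \right)},2 \right)}\right)^{2} = \left(2 - 12\right)^{2} = \left(-10\right)^{2} = 100$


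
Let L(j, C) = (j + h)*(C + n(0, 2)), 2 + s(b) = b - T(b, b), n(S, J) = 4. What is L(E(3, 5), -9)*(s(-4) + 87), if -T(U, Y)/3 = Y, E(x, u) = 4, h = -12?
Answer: 2760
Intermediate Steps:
T(U, Y) = -3*Y
s(b) = -2 + 4*b (s(b) = -2 + (b - (-3)*b) = -2 + (b + 3*b) = -2 + 4*b)
L(j, C) = (-12 + j)*(4 + C) (L(j, C) = (j - 12)*(C + 4) = (-12 + j)*(4 + C))
L(E(3, 5), -9)*(s(-4) + 87) = (-48 - 12*(-9) + 4*4 - 9*4)*((-2 + 4*(-4)) + 87) = (-48 + 108 + 16 - 36)*((-2 - 16) + 87) = 40*(-18 + 87) = 40*69 = 2760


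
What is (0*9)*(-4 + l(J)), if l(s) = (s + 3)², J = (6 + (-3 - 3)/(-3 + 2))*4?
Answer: 0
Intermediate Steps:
J = 48 (J = (6 - 6/(-1))*4 = (6 - 6*(-1))*4 = (6 + 6)*4 = 12*4 = 48)
l(s) = (3 + s)²
(0*9)*(-4 + l(J)) = (0*9)*(-4 + (3 + 48)²) = 0*(-4 + 51²) = 0*(-4 + 2601) = 0*2597 = 0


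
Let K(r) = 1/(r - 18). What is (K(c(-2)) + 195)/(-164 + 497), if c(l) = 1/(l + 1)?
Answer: 3704/6327 ≈ 0.58543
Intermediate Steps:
c(l) = 1/(1 + l)
K(r) = 1/(-18 + r)
(K(c(-2)) + 195)/(-164 + 497) = (1/(-18 + 1/(1 - 2)) + 195)/(-164 + 497) = (1/(-18 + 1/(-1)) + 195)/333 = (1/(-18 - 1) + 195)*(1/333) = (1/(-19) + 195)*(1/333) = (-1/19 + 195)*(1/333) = (3704/19)*(1/333) = 3704/6327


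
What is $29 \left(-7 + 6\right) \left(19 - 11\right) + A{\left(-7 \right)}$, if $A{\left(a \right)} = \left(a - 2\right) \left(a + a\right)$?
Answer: $-106$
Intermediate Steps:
$A{\left(a \right)} = 2 a \left(-2 + a\right)$ ($A{\left(a \right)} = \left(-2 + a\right) 2 a = 2 a \left(-2 + a\right)$)
$29 \left(-7 + 6\right) \left(19 - 11\right) + A{\left(-7 \right)} = 29 \left(-7 + 6\right) \left(19 - 11\right) + 2 \left(-7\right) \left(-2 - 7\right) = 29 \left(\left(-1\right) 8\right) + 2 \left(-7\right) \left(-9\right) = 29 \left(-8\right) + 126 = -232 + 126 = -106$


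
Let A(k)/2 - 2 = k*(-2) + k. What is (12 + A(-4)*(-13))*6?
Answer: -864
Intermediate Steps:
A(k) = 4 - 2*k (A(k) = 4 + 2*(k*(-2) + k) = 4 + 2*(-2*k + k) = 4 + 2*(-k) = 4 - 2*k)
(12 + A(-4)*(-13))*6 = (12 + (4 - 2*(-4))*(-13))*6 = (12 + (4 + 8)*(-13))*6 = (12 + 12*(-13))*6 = (12 - 156)*6 = -144*6 = -864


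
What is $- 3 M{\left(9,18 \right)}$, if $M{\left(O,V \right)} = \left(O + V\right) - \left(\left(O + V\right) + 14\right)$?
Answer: $42$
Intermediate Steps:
$M{\left(O,V \right)} = -14$ ($M{\left(O,V \right)} = \left(O + V\right) - \left(14 + O + V\right) = -14$)
$- 3 M{\left(9,18 \right)} = \left(-3\right) \left(-14\right) = 42$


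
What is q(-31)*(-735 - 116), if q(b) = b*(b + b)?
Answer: -1635622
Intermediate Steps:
q(b) = 2*b**2 (q(b) = b*(2*b) = 2*b**2)
q(-31)*(-735 - 116) = (2*(-31)**2)*(-735 - 116) = (2*961)*(-851) = 1922*(-851) = -1635622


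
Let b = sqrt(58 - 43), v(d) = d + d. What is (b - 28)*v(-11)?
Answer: 616 - 22*sqrt(15) ≈ 530.79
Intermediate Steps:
v(d) = 2*d
b = sqrt(15) ≈ 3.8730
(b - 28)*v(-11) = (sqrt(15) - 28)*(2*(-11)) = (-28 + sqrt(15))*(-22) = 616 - 22*sqrt(15)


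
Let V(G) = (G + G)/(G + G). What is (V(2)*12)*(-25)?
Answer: -300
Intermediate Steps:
V(G) = 1 (V(G) = (2*G)/((2*G)) = (2*G)*(1/(2*G)) = 1)
(V(2)*12)*(-25) = (1*12)*(-25) = 12*(-25) = -300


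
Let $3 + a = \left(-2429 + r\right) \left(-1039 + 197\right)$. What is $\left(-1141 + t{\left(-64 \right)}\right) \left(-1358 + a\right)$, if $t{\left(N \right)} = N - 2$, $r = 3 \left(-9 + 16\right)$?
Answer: $-2445593225$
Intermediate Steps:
$r = 21$ ($r = 3 \cdot 7 = 21$)
$t{\left(N \right)} = -2 + N$ ($t{\left(N \right)} = N - 2 = -2 + N$)
$a = 2027533$ ($a = -3 + \left(-2429 + 21\right) \left(-1039 + 197\right) = -3 - -2027536 = -3 + 2027536 = 2027533$)
$\left(-1141 + t{\left(-64 \right)}\right) \left(-1358 + a\right) = \left(-1141 - 66\right) \left(-1358 + 2027533\right) = \left(-1141 - 66\right) 2026175 = \left(-1207\right) 2026175 = -2445593225$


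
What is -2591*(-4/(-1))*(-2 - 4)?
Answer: 62184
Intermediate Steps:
-2591*(-4/(-1))*(-2 - 4) = -2591*(-4*(-1))*(-6) = -10364*(-6) = -2591*(-24) = 62184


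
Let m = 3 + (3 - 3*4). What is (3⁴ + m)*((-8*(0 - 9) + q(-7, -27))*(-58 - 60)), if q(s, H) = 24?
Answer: -849600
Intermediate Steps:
m = -6 (m = 3 + (3 - 12) = 3 - 9 = -6)
(3⁴ + m)*((-8*(0 - 9) + q(-7, -27))*(-58 - 60)) = (3⁴ - 6)*((-8*(0 - 9) + 24)*(-58 - 60)) = (81 - 6)*((-8*(-9) + 24)*(-118)) = 75*((72 + 24)*(-118)) = 75*(96*(-118)) = 75*(-11328) = -849600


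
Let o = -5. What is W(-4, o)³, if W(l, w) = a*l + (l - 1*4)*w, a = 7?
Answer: 1728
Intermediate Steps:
W(l, w) = 7*l + w*(-4 + l) (W(l, w) = 7*l + (l - 1*4)*w = 7*l + (l - 4)*w = 7*l + (-4 + l)*w = 7*l + w*(-4 + l))
W(-4, o)³ = (-4*(-5) + 7*(-4) - 4*(-5))³ = (20 - 28 + 20)³ = 12³ = 1728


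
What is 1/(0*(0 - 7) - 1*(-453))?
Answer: 1/453 ≈ 0.0022075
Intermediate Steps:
1/(0*(0 - 7) - 1*(-453)) = 1/(0*(-7) + 453) = 1/(0 + 453) = 1/453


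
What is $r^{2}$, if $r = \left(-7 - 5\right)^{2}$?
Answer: $20736$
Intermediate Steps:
$r = 144$ ($r = \left(-12\right)^{2} = 144$)
$r^{2} = 144^{2} = 20736$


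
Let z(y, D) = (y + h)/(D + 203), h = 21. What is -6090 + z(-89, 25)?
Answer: -347147/57 ≈ -6090.3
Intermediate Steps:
z(y, D) = (21 + y)/(203 + D) (z(y, D) = (y + 21)/(D + 203) = (21 + y)/(203 + D))
-6090 + z(-89, 25) = -6090 + (21 - 89)/(203 + 25) = -6090 - 68/228 = -6090 + (1/228)*(-68) = -6090 - 17/57 = -347147/57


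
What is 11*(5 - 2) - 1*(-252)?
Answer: 285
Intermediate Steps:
11*(5 - 2) - 1*(-252) = 11*3 + 252 = 33 + 252 = 285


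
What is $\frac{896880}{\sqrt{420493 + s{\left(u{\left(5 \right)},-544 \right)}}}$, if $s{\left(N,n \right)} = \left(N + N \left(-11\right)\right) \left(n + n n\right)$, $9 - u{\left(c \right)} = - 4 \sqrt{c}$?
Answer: $- \frac{896880 i}{\sqrt{26164787 + 11815680 \sqrt{5}}} \approx - 123.68 i$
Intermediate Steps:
$u{\left(c \right)} = 9 + 4 \sqrt{c}$ ($u{\left(c \right)} = 9 - - 4 \sqrt{c} = 9 + 4 \sqrt{c}$)
$s{\left(N,n \right)} = - 10 N \left(n + n^{2}\right)$ ($s{\left(N,n \right)} = \left(N - 11 N\right) \left(n + n^{2}\right) = - 10 N \left(n + n^{2}\right)$)
$\frac{896880}{\sqrt{420493 + s{\left(u{\left(5 \right)},-544 \right)}}} = \frac{896880}{\sqrt{420493 - 10 \left(9 + 4 \sqrt{5}\right) \left(-544\right) \left(1 - 544\right)}} = \frac{896880}{\sqrt{420493 - 10 \left(9 + 4 \sqrt{5}\right) \left(-544\right) \left(-543\right)}} = \frac{896880}{\sqrt{420493 - \left(26585280 + 11815680 \sqrt{5}\right)}} = \frac{896880}{\sqrt{-26164787 - 11815680 \sqrt{5}}}$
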